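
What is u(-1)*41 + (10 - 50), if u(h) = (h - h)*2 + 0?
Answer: -40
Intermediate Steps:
u(h) = 0 (u(h) = 0*2 + 0 = 0 + 0 = 0)
u(-1)*41 + (10 - 50) = 0*41 + (10 - 50) = 0 - 40 = -40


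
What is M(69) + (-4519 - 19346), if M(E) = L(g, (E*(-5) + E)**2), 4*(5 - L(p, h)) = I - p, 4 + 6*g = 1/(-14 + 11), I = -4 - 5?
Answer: -1717771/72 ≈ -23858.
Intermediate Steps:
I = -9
g = -13/18 (g = -2/3 + 1/(6*(-14 + 11)) = -2/3 + (1/6)/(-3) = -2/3 + (1/6)*(-1/3) = -2/3 - 1/18 = -13/18 ≈ -0.72222)
L(p, h) = 29/4 + p/4 (L(p, h) = 5 - (-9 - p)/4 = 5 + (9/4 + p/4) = 29/4 + p/4)
M(E) = 509/72 (M(E) = 29/4 + (1/4)*(-13/18) = 29/4 - 13/72 = 509/72)
M(69) + (-4519 - 19346) = 509/72 + (-4519 - 19346) = 509/72 - 23865 = -1717771/72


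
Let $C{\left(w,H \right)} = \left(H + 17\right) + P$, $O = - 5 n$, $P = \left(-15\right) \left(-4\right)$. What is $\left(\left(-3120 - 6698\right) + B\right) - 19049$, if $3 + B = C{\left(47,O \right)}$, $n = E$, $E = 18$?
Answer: $-28883$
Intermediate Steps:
$P = 60$
$n = 18$
$O = -90$ ($O = \left(-5\right) 18 = -90$)
$C{\left(w,H \right)} = 77 + H$ ($C{\left(w,H \right)} = \left(H + 17\right) + 60 = \left(17 + H\right) + 60 = 77 + H$)
$B = -16$ ($B = -3 + \left(77 - 90\right) = -3 - 13 = -16$)
$\left(\left(-3120 - 6698\right) + B\right) - 19049 = \left(\left(-3120 - 6698\right) - 16\right) - 19049 = \left(-9818 - 16\right) - 19049 = -9834 - 19049 = -28883$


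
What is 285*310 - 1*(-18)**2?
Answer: 88026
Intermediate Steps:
285*310 - 1*(-18)**2 = 88350 - 1*324 = 88350 - 324 = 88026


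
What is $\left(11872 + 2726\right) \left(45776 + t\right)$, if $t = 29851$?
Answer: $1104002946$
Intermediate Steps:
$\left(11872 + 2726\right) \left(45776 + t\right) = \left(11872 + 2726\right) \left(45776 + 29851\right) = 14598 \cdot 75627 = 1104002946$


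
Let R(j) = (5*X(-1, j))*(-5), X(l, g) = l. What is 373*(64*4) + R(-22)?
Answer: 95513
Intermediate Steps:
R(j) = 25 (R(j) = (5*(-1))*(-5) = -5*(-5) = 25)
373*(64*4) + R(-22) = 373*(64*4) + 25 = 373*256 + 25 = 95488 + 25 = 95513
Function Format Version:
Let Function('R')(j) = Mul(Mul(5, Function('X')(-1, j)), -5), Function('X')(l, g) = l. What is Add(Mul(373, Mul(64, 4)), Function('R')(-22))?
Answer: 95513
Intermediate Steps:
Function('R')(j) = 25 (Function('R')(j) = Mul(Mul(5, -1), -5) = Mul(-5, -5) = 25)
Add(Mul(373, Mul(64, 4)), Function('R')(-22)) = Add(Mul(373, Mul(64, 4)), 25) = Add(Mul(373, 256), 25) = Add(95488, 25) = 95513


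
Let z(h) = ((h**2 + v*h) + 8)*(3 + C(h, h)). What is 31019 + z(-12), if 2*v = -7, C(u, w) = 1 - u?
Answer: 34123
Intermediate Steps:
v = -7/2 (v = (1/2)*(-7) = -7/2 ≈ -3.5000)
z(h) = (4 - h)*(8 + h**2 - 7*h/2) (z(h) = ((h**2 - 7*h/2) + 8)*(3 + (1 - h)) = (8 + h**2 - 7*h/2)*(4 - h) = (4 - h)*(8 + h**2 - 7*h/2))
31019 + z(-12) = 31019 + (32 - 1*(-12)**3 - 22*(-12) + (15/2)*(-12)**2) = 31019 + (32 - 1*(-1728) + 264 + (15/2)*144) = 31019 + (32 + 1728 + 264 + 1080) = 31019 + 3104 = 34123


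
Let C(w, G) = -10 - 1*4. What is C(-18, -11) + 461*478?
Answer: 220344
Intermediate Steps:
C(w, G) = -14 (C(w, G) = -10 - 4 = -14)
C(-18, -11) + 461*478 = -14 + 461*478 = -14 + 220358 = 220344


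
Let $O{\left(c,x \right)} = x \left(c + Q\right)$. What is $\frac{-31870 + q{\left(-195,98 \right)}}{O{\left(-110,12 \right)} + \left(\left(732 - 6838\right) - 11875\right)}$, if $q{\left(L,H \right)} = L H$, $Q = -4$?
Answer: $\frac{50980}{19349} \approx 2.6348$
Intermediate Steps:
$q{\left(L,H \right)} = H L$
$O{\left(c,x \right)} = x \left(-4 + c\right)$ ($O{\left(c,x \right)} = x \left(c - 4\right) = x \left(-4 + c\right)$)
$\frac{-31870 + q{\left(-195,98 \right)}}{O{\left(-110,12 \right)} + \left(\left(732 - 6838\right) - 11875\right)} = \frac{-31870 + 98 \left(-195\right)}{12 \left(-4 - 110\right) + \left(\left(732 - 6838\right) - 11875\right)} = \frac{-31870 - 19110}{12 \left(-114\right) - 17981} = - \frac{50980}{-1368 - 17981} = - \frac{50980}{-19349} = \left(-50980\right) \left(- \frac{1}{19349}\right) = \frac{50980}{19349}$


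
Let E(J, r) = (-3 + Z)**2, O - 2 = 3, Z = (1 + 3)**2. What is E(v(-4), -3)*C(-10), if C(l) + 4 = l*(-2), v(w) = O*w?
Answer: 2704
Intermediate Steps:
Z = 16 (Z = 4**2 = 16)
O = 5 (O = 2 + 3 = 5)
v(w) = 5*w
C(l) = -4 - 2*l (C(l) = -4 + l*(-2) = -4 - 2*l)
E(J, r) = 169 (E(J, r) = (-3 + 16)**2 = 13**2 = 169)
E(v(-4), -3)*C(-10) = 169*(-4 - 2*(-10)) = 169*(-4 + 20) = 169*16 = 2704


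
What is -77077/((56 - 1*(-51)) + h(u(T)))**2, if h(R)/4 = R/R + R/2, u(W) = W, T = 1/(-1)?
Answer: -77077/11881 ≈ -6.4874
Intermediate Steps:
T = -1
h(R) = 4 + 2*R (h(R) = 4*(R/R + R/2) = 4*(1 + R*(1/2)) = 4*(1 + R/2) = 4 + 2*R)
-77077/((56 - 1*(-51)) + h(u(T)))**2 = -77077/((56 - 1*(-51)) + (4 + 2*(-1)))**2 = -77077/((56 + 51) + (4 - 2))**2 = -77077/(107 + 2)**2 = -77077/(109**2) = -77077/11881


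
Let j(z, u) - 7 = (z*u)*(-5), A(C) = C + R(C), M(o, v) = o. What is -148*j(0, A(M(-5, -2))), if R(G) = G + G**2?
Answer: -1036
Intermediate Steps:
A(C) = C + C*(1 + C)
j(z, u) = 7 - 5*u*z (j(z, u) = 7 + (z*u)*(-5) = 7 + (u*z)*(-5) = 7 - 5*u*z)
-148*j(0, A(M(-5, -2))) = -148*(7 - 5*(-5*(2 - 5))*0) = -148*(7 - 5*(-5*(-3))*0) = -148*(7 - 5*15*0) = -148*(7 + 0) = -148*7 = -1036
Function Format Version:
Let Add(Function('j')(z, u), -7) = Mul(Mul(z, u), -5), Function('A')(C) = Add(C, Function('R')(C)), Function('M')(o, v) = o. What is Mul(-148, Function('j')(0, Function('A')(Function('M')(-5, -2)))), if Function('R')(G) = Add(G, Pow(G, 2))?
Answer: -1036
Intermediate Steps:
Function('A')(C) = Add(C, Mul(C, Add(1, C)))
Function('j')(z, u) = Add(7, Mul(-5, u, z)) (Function('j')(z, u) = Add(7, Mul(Mul(z, u), -5)) = Add(7, Mul(Mul(u, z), -5)) = Add(7, Mul(-5, u, z)))
Mul(-148, Function('j')(0, Function('A')(Function('M')(-5, -2)))) = Mul(-148, Add(7, Mul(-5, Mul(-5, Add(2, -5)), 0))) = Mul(-148, Add(7, Mul(-5, Mul(-5, -3), 0))) = Mul(-148, Add(7, Mul(-5, 15, 0))) = Mul(-148, Add(7, 0)) = Mul(-148, 7) = -1036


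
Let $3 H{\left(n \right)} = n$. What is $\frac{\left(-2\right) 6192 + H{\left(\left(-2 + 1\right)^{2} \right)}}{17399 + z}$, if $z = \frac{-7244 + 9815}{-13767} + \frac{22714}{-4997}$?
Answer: $- \frac{8782662239}{12336247608} \approx -0.71194$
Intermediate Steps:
$z = - \frac{108516975}{22931233}$ ($z = 2571 \left(- \frac{1}{13767}\right) + 22714 \left(- \frac{1}{4997}\right) = - \frac{857}{4589} - \frac{22714}{4997} = - \frac{108516975}{22931233} \approx -4.7323$)
$H{\left(n \right)} = \frac{n}{3}$
$\frac{\left(-2\right) 6192 + H{\left(\left(-2 + 1\right)^{2} \right)}}{17399 + z} = \frac{\left(-2\right) 6192 + \frac{\left(-2 + 1\right)^{2}}{3}}{17399 - \frac{108516975}{22931233}} = \frac{-12384 + \frac{\left(-1\right)^{2}}{3}}{\frac{398872005992}{22931233}} = \left(-12384 + \frac{1}{3} \cdot 1\right) \frac{22931233}{398872005992} = \left(-12384 + \frac{1}{3}\right) \frac{22931233}{398872005992} = \left(- \frac{37151}{3}\right) \frac{22931233}{398872005992} = - \frac{8782662239}{12336247608}$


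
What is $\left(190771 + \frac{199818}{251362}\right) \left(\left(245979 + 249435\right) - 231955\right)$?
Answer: $\frac{371576218968920}{7393} \approx 5.0261 \cdot 10^{10}$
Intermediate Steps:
$\left(190771 + \frac{199818}{251362}\right) \left(\left(245979 + 249435\right) - 231955\right) = \left(190771 + 199818 \cdot \frac{1}{251362}\right) \left(495414 - 231955\right) = \left(190771 + \frac{5877}{7393}\right) 263459 = \frac{1410375880}{7393} \cdot 263459 = \frac{371576218968920}{7393}$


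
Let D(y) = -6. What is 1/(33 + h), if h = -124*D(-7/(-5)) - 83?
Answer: 1/694 ≈ 0.0014409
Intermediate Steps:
h = 661 (h = -124*(-6) - 83 = 744 - 83 = 661)
1/(33 + h) = 1/(33 + 661) = 1/694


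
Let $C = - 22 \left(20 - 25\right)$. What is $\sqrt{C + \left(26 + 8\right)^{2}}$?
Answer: $\sqrt{1266} \approx 35.581$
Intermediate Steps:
$C = 110$ ($C = - 22 \left(20 - 25\right) = \left(-22\right) \left(-5\right) = 110$)
$\sqrt{C + \left(26 + 8\right)^{2}} = \sqrt{110 + \left(26 + 8\right)^{2}} = \sqrt{110 + 34^{2}} = \sqrt{110 + 1156} = \sqrt{1266}$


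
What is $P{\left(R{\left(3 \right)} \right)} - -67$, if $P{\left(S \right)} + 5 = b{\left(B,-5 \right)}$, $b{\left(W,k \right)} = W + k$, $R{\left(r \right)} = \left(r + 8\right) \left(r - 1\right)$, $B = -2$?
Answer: $55$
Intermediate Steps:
$R{\left(r \right)} = \left(-1 + r\right) \left(8 + r\right)$ ($R{\left(r \right)} = \left(8 + r\right) \left(-1 + r\right) = \left(-1 + r\right) \left(8 + r\right)$)
$P{\left(S \right)} = -12$ ($P{\left(S \right)} = -5 - 7 = -12$)
$P{\left(R{\left(3 \right)} \right)} - -67 = -12 - -67 = -12 + 67 = 55$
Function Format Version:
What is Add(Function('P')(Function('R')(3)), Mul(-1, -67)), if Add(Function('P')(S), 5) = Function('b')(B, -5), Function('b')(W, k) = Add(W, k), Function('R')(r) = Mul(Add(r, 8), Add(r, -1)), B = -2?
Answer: 55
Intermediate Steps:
Function('R')(r) = Mul(Add(-1, r), Add(8, r)) (Function('R')(r) = Mul(Add(8, r), Add(-1, r)) = Mul(Add(-1, r), Add(8, r)))
Function('P')(S) = -12 (Function('P')(S) = Add(-5, Add(-2, -5)) = Add(-5, -7) = -12)
Add(Function('P')(Function('R')(3)), Mul(-1, -67)) = Add(-12, Mul(-1, -67)) = Add(-12, 67) = 55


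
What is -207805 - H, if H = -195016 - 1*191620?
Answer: 178831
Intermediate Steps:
H = -386636 (H = -195016 - 191620 = -386636)
-207805 - H = -207805 - 1*(-386636) = -207805 + 386636 = 178831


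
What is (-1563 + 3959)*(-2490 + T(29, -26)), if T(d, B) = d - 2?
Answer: -5901348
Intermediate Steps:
T(d, B) = -2 + d
(-1563 + 3959)*(-2490 + T(29, -26)) = (-1563 + 3959)*(-2490 + (-2 + 29)) = 2396*(-2490 + 27) = 2396*(-2463) = -5901348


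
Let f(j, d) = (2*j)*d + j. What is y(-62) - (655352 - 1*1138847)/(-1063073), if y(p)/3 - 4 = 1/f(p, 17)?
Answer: 26630047551/2306868410 ≈ 11.544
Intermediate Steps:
f(j, d) = j + 2*d*j (f(j, d) = 2*d*j + j = j + 2*d*j)
y(p) = 12 + 3/(35*p) (y(p) = 12 + 3/((p*(1 + 2*17))) = 12 + 3/((p*(1 + 34))) = 12 + 3/((p*35)) = 12 + 3/((35*p)) = 12 + 3*(1/(35*p)) = 12 + 3/(35*p))
y(-62) - (655352 - 1*1138847)/(-1063073) = (12 + (3/35)/(-62)) - (655352 - 1*1138847)/(-1063073) = (12 + (3/35)*(-1/62)) - (655352 - 1138847)*(-1)/1063073 = (12 - 3/2170) - (-483495)*(-1)/1063073 = 26037/2170 - 1*483495/1063073 = 26037/2170 - 483495/1063073 = 26630047551/2306868410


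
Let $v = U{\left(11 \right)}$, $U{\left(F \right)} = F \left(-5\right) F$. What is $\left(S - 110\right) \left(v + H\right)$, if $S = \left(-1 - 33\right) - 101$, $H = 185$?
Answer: $102900$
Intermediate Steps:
$U{\left(F \right)} = - 5 F^{2}$ ($U{\left(F \right)} = - 5 F F = - 5 F^{2}$)
$v = -605$ ($v = - 5 \cdot 11^{2} = \left(-5\right) 121 = -605$)
$S = -135$ ($S = -34 - 101 = -135$)
$\left(S - 110\right) \left(v + H\right) = \left(-135 - 110\right) \left(-605 + 185\right) = \left(-245\right) \left(-420\right) = 102900$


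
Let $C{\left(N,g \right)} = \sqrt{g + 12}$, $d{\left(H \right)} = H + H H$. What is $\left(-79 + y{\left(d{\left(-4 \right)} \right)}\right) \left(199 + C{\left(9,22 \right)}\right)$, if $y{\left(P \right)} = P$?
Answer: $-13333 - 67 \sqrt{34} \approx -13724.0$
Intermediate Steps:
$d{\left(H \right)} = H + H^{2}$
$C{\left(N,g \right)} = \sqrt{12 + g}$
$\left(-79 + y{\left(d{\left(-4 \right)} \right)}\right) \left(199 + C{\left(9,22 \right)}\right) = \left(-79 - 4 \left(1 - 4\right)\right) \left(199 + \sqrt{12 + 22}\right) = \left(-79 - -12\right) \left(199 + \sqrt{34}\right) = \left(-79 + 12\right) \left(199 + \sqrt{34}\right) = - 67 \left(199 + \sqrt{34}\right) = -13333 - 67 \sqrt{34}$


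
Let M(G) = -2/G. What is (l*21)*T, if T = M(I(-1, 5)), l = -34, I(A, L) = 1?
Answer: 1428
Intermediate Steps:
T = -2 (T = -2/1 = -2*1 = -2)
(l*21)*T = -34*21*(-2) = -714*(-2) = 1428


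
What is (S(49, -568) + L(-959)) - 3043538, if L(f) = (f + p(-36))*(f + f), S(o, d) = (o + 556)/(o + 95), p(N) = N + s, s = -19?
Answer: -158210179/144 ≈ -1.0987e+6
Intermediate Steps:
p(N) = -19 + N (p(N) = N - 19 = -19 + N)
S(o, d) = (556 + o)/(95 + o)
L(f) = 2*f*(-55 + f) (L(f) = (f + (-19 - 36))*(f + f) = (f - 55)*(2*f) = (-55 + f)*(2*f) = 2*f*(-55 + f))
(S(49, -568) + L(-959)) - 3043538 = ((556 + 49)/(95 + 49) + 2*(-959)*(-55 - 959)) - 3043538 = (605/144 + 2*(-959)*(-1014)) - 3043538 = ((1/144)*605 + 1944852) - 3043538 = (605/144 + 1944852) - 3043538 = 280059293/144 - 3043538 = -158210179/144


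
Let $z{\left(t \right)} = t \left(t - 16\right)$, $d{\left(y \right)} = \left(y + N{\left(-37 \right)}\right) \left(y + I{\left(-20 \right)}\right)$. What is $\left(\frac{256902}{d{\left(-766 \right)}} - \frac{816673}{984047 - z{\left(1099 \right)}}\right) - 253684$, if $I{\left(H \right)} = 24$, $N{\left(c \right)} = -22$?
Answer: $- \frac{144246497290911}{568616860} \approx -2.5368 \cdot 10^{5}$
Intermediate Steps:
$d{\left(y \right)} = \left(-22 + y\right) \left(24 + y\right)$ ($d{\left(y \right)} = \left(y - 22\right) \left(y + 24\right) = \left(-22 + y\right) \left(24 + y\right)$)
$z{\left(t \right)} = t \left(-16 + t\right)$
$\left(\frac{256902}{d{\left(-766 \right)}} - \frac{816673}{984047 - z{\left(1099 \right)}}\right) - 253684 = \left(\frac{256902}{-528 + \left(-766\right)^{2} + 2 \left(-766\right)} - \frac{816673}{984047 - 1099 \left(-16 + 1099\right)}\right) - 253684 = \left(\frac{256902}{-528 + 586756 - 1532} - \frac{816673}{984047 - 1099 \cdot 1083}\right) - 253684 = \left(\frac{256902}{584696} - \frac{816673}{984047 - 1190217}\right) - 253684 = \left(256902 \cdot \frac{1}{584696} - \frac{816673}{984047 - 1190217}\right) - 253684 = \left(\frac{128451}{292348} - \frac{816673}{-206170}\right) - 253684 = \left(\frac{128451}{292348} - - \frac{816673}{206170}\right) - 253684 = \left(\frac{128451}{292348} + \frac{816673}{206170}\right) - 253684 = \frac{2502221329}{568616860} - 253684 = - \frac{144246497290911}{568616860}$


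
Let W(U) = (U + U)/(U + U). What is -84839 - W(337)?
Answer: -84840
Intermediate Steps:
W(U) = 1 (W(U) = (2*U)/((2*U)) = (2*U)*(1/(2*U)) = 1)
-84839 - W(337) = -84839 - 1*1 = -84839 - 1 = -84840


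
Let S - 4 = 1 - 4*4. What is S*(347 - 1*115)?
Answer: -2552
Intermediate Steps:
S = -11 (S = 4 + (1 - 4*4) = 4 + (1 - 16) = 4 - 15 = -11)
S*(347 - 1*115) = -11*(347 - 1*115) = -11*(347 - 115) = -11*232 = -2552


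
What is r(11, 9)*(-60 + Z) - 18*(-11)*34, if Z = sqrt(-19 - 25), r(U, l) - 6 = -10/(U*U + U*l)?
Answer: 70122/11 + 131*I*sqrt(11)/11 ≈ 6374.7 + 39.498*I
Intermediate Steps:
r(U, l) = 6 - 10/(U**2 + U*l) (r(U, l) = 6 - 10/(U*U + U*l) = 6 - 10/(U**2 + U*l))
Z = 2*I*sqrt(11) (Z = sqrt(-44) = 2*I*sqrt(11) ≈ 6.6332*I)
r(11, 9)*(-60 + Z) - 18*(-11)*34 = (2*(-5 + 3*11**2 + 3*11*9)/(11*(11 + 9)))*(-60 + 2*I*sqrt(11)) - 18*(-11)*34 = (2*(1/11)*(-5 + 3*121 + 297)/20)*(-60 + 2*I*sqrt(11)) - (-198)*34 = (2*(1/11)*(1/20)*(-5 + 363 + 297))*(-60 + 2*I*sqrt(11)) - 1*(-6732) = (2*(1/11)*(1/20)*655)*(-60 + 2*I*sqrt(11)) + 6732 = 131*(-60 + 2*I*sqrt(11))/22 + 6732 = (-3930/11 + 131*I*sqrt(11)/11) + 6732 = 70122/11 + 131*I*sqrt(11)/11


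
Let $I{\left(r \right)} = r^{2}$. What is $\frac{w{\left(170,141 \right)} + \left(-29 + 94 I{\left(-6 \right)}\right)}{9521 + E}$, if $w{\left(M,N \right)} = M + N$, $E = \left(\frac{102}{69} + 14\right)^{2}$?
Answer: $\frac{646438}{1721115} \approx 0.37559$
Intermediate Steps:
$E = \frac{126736}{529}$ ($E = \left(102 \cdot \frac{1}{69} + 14\right)^{2} = \left(\frac{34}{23} + 14\right)^{2} = \left(\frac{356}{23}\right)^{2} = \frac{126736}{529} \approx 239.58$)
$\frac{w{\left(170,141 \right)} + \left(-29 + 94 I{\left(-6 \right)}\right)}{9521 + E} = \frac{\left(170 + 141\right) - \left(29 - 94 \left(-6\right)^{2}\right)}{9521 + \frac{126736}{529}} = \frac{311 + \left(-29 + 94 \cdot 36\right)}{\frac{5163345}{529}} = \left(311 + \left(-29 + 3384\right)\right) \frac{529}{5163345} = \left(311 + 3355\right) \frac{529}{5163345} = 3666 \cdot \frac{529}{5163345} = \frac{646438}{1721115}$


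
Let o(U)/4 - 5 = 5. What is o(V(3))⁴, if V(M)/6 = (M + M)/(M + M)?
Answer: 2560000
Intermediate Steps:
V(M) = 6 (V(M) = 6*((M + M)/(M + M)) = 6*((2*M)/((2*M))) = 6*((2*M)*(1/(2*M))) = 6*1 = 6)
o(U) = 40 (o(U) = 20 + 4*5 = 20 + 20 = 40)
o(V(3))⁴ = 40⁴ = 2560000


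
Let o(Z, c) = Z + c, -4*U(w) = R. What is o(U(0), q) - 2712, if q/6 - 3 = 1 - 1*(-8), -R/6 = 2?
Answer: -2637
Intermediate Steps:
R = -12 (R = -6*2 = -12)
U(w) = 3 (U(w) = -¼*(-12) = 3)
q = 72 (q = 18 + 6*(1 - 1*(-8)) = 18 + 6*(1 + 8) = 18 + 6*9 = 18 + 54 = 72)
o(U(0), q) - 2712 = (3 + 72) - 2712 = 75 - 2712 = -2637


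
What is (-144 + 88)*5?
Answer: -280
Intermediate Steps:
(-144 + 88)*5 = -56*5 = -280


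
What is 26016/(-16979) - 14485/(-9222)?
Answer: 6021263/156580338 ≈ 0.038455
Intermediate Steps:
26016/(-16979) - 14485/(-9222) = 26016*(-1/16979) - 14485*(-1/9222) = -26016/16979 + 14485/9222 = 6021263/156580338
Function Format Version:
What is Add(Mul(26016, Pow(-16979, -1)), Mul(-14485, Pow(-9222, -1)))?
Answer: Rational(6021263, 156580338) ≈ 0.038455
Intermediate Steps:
Add(Mul(26016, Pow(-16979, -1)), Mul(-14485, Pow(-9222, -1))) = Add(Mul(26016, Rational(-1, 16979)), Mul(-14485, Rational(-1, 9222))) = Add(Rational(-26016, 16979), Rational(14485, 9222)) = Rational(6021263, 156580338)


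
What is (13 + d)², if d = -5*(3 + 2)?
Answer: 144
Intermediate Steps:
d = -25 (d = -5*5 = -25)
(13 + d)² = (13 - 25)² = (-12)² = 144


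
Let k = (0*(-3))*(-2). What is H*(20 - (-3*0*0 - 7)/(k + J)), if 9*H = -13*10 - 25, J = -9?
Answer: -26815/81 ≈ -331.05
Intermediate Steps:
k = 0 (k = 0*(-2) = 0)
H = -155/9 (H = (-13*10 - 25)/9 = (-130 - 25)/9 = (⅑)*(-155) = -155/9 ≈ -17.222)
H*(20 - (-3*0*0 - 7)/(k + J)) = -155*(20 - (-3*0*0 - 7)/(0 - 9))/9 = -155*(20 - (0*0 - 7)/(-9))/9 = -155*(20 - (0 - 7)*(-1)/9)/9 = -155*(20 - (-7)*(-1)/9)/9 = -155*(20 - 1*7/9)/9 = -155*(20 - 7/9)/9 = -155/9*173/9 = -26815/81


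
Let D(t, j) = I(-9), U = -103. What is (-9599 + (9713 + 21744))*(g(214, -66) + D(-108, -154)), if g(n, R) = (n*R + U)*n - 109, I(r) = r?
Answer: -66550965168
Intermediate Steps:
D(t, j) = -9
g(n, R) = -109 + n*(-103 + R*n) (g(n, R) = (n*R - 103)*n - 109 = (R*n - 103)*n - 109 = (-103 + R*n)*n - 109 = n*(-103 + R*n) - 109 = -109 + n*(-103 + R*n))
(-9599 + (9713 + 21744))*(g(214, -66) + D(-108, -154)) = (-9599 + (9713 + 21744))*((-109 - 103*214 - 66*214²) - 9) = (-9599 + 31457)*((-109 - 22042 - 66*45796) - 9) = 21858*((-109 - 22042 - 3022536) - 9) = 21858*(-3044687 - 9) = 21858*(-3044696) = -66550965168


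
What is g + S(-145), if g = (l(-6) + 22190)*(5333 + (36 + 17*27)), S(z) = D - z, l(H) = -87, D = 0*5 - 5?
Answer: 128816424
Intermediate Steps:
D = -5 (D = 0 - 5 = -5)
S(z) = -5 - z
g = 128816284 (g = (-87 + 22190)*(5333 + (36 + 17*27)) = 22103*(5333 + (36 + 459)) = 22103*(5333 + 495) = 22103*5828 = 128816284)
g + S(-145) = 128816284 + (-5 - 1*(-145)) = 128816284 + (-5 + 145) = 128816284 + 140 = 128816424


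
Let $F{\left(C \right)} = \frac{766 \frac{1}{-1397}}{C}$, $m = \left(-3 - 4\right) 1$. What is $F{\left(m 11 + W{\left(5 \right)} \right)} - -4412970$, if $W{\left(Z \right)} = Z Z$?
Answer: $\frac{160287896723}{36322} \approx 4.413 \cdot 10^{6}$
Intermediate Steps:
$m = -7$ ($m = \left(-7\right) 1 = -7$)
$W{\left(Z \right)} = Z^{2}$
$F{\left(C \right)} = - \frac{766}{1397 C}$ ($F{\left(C \right)} = \frac{766 \left(- \frac{1}{1397}\right)}{C} = - \frac{766}{1397 C}$)
$F{\left(m 11 + W{\left(5 \right)} \right)} - -4412970 = - \frac{766}{1397 \left(\left(-7\right) 11 + 5^{2}\right)} - -4412970 = - \frac{766}{1397 \left(-77 + 25\right)} + 4412970 = - \frac{766}{1397 \left(-52\right)} + 4412970 = \left(- \frac{766}{1397}\right) \left(- \frac{1}{52}\right) + 4412970 = \frac{383}{36322} + 4412970 = \frac{160287896723}{36322}$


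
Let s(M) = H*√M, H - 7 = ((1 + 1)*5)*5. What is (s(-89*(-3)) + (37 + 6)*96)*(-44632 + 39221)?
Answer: -22336608 - 308427*√267 ≈ -2.7376e+7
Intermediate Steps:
H = 57 (H = 7 + ((1 + 1)*5)*5 = 7 + (2*5)*5 = 7 + 10*5 = 7 + 50 = 57)
s(M) = 57*√M
(s(-89*(-3)) + (37 + 6)*96)*(-44632 + 39221) = (57*√(-89*(-3)) + (37 + 6)*96)*(-44632 + 39221) = (57*√267 + 43*96)*(-5411) = (57*√267 + 4128)*(-5411) = (4128 + 57*√267)*(-5411) = -22336608 - 308427*√267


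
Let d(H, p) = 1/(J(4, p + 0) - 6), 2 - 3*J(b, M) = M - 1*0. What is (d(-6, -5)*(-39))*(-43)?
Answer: -5031/11 ≈ -457.36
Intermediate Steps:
J(b, M) = ⅔ - M/3 (J(b, M) = ⅔ - (M - 1*0)/3 = ⅔ - (M + 0)/3 = ⅔ - M/3)
d(H, p) = 1/(-16/3 - p/3) (d(H, p) = 1/((⅔ - (p + 0)/3) - 6) = 1/((⅔ - p/3) - 6) = 1/(-16/3 - p/3))
(d(-6, -5)*(-39))*(-43) = (-3/(16 - 5)*(-39))*(-43) = (-3/11*(-39))*(-43) = (-3*1/11*(-39))*(-43) = -3/11*(-39)*(-43) = (117/11)*(-43) = -5031/11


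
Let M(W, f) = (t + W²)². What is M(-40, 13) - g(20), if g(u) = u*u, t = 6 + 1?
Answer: 2582049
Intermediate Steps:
t = 7
g(u) = u²
M(W, f) = (7 + W²)²
M(-40, 13) - g(20) = (7 + (-40)²)² - 1*20² = (7 + 1600)² - 1*400 = 1607² - 400 = 2582449 - 400 = 2582049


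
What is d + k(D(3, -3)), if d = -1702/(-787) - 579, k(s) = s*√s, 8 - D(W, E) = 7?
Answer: -453184/787 ≈ -575.84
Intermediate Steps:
D(W, E) = 1 (D(W, E) = 8 - 1*7 = 8 - 7 = 1)
k(s) = s^(3/2)
d = -453971/787 (d = -1702*(-1/787) - 579 = 1702/787 - 579 = -453971/787 ≈ -576.84)
d + k(D(3, -3)) = -453971/787 + 1^(3/2) = -453971/787 + 1 = -453184/787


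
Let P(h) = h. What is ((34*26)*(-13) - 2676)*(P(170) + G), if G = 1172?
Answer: -19013456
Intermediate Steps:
((34*26)*(-13) - 2676)*(P(170) + G) = ((34*26)*(-13) - 2676)*(170 + 1172) = (884*(-13) - 2676)*1342 = (-11492 - 2676)*1342 = -14168*1342 = -19013456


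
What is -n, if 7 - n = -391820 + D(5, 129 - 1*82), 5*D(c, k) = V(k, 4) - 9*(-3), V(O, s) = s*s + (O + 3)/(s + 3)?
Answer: -13713594/35 ≈ -3.9182e+5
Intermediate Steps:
V(O, s) = s**2 + (3 + O)/(3 + s)
D(c, k) = 304/35 + k/35 (D(c, k) = ((3 + k + 4**3 + 3*4**2)/(3 + 4) - 9*(-3))/5 = ((3 + k + 64 + 3*16)/7 + 27)/5 = ((3 + k + 64 + 48)/7 + 27)/5 = ((115 + k)/7 + 27)/5 = ((115/7 + k/7) + 27)/5 = (304/7 + k/7)/5 = 304/35 + k/35)
n = 13713594/35 (n = 7 - (-391820 + (304/35 + (129 - 1*82)/35)) = 7 - (-391820 + (304/35 + (129 - 82)/35)) = 7 - (-391820 + (304/35 + (1/35)*47)) = 7 - (-391820 + (304/35 + 47/35)) = 7 - (-391820 + 351/35) = 7 - 1*(-13713349/35) = 7 + 13713349/35 = 13713594/35 ≈ 3.9182e+5)
-n = -1*13713594/35 = -13713594/35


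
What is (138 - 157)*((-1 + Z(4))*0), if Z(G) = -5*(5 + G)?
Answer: 0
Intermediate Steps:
Z(G) = -25 - 5*G
(138 - 157)*((-1 + Z(4))*0) = (138 - 157)*((-1 + (-25 - 5*4))*0) = -19*(-1 + (-25 - 20))*0 = -19*(-1 - 45)*0 = -(-874)*0 = -19*0 = 0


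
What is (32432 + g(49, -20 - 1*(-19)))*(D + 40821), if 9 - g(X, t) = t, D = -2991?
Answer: 1227280860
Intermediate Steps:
g(X, t) = 9 - t
(32432 + g(49, -20 - 1*(-19)))*(D + 40821) = (32432 + (9 - (-20 - 1*(-19))))*(-2991 + 40821) = (32432 + (9 - (-20 + 19)))*37830 = (32432 + (9 - 1*(-1)))*37830 = (32432 + (9 + 1))*37830 = (32432 + 10)*37830 = 32442*37830 = 1227280860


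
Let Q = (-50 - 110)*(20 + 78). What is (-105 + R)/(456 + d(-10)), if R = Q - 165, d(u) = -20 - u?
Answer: -7975/223 ≈ -35.762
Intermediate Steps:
Q = -15680 (Q = -160*98 = -15680)
R = -15845 (R = -15680 - 165 = -15845)
(-105 + R)/(456 + d(-10)) = (-105 - 15845)/(456 + (-20 - 1*(-10))) = -15950/(456 + (-20 + 10)) = -15950/(456 - 10) = -15950/446 = -15950*1/446 = -7975/223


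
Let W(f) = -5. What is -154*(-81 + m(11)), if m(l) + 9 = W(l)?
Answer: 14630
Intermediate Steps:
m(l) = -14 (m(l) = -9 - 5 = -14)
-154*(-81 + m(11)) = -154*(-81 - 14) = -154*(-95) = 14630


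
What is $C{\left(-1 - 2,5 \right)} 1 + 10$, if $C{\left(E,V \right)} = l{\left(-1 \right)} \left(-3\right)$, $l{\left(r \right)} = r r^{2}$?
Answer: $13$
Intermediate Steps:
$l{\left(r \right)} = r^{3}$
$C{\left(E,V \right)} = 3$ ($C{\left(E,V \right)} = \left(-1\right)^{3} \left(-3\right) = \left(-1\right) \left(-3\right) = 3$)
$C{\left(-1 - 2,5 \right)} 1 + 10 = 3 \cdot 1 + 10 = 3 + 10 = 13$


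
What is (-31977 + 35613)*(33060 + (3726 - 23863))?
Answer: 46988028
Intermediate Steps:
(-31977 + 35613)*(33060 + (3726 - 23863)) = 3636*(33060 - 20137) = 3636*12923 = 46988028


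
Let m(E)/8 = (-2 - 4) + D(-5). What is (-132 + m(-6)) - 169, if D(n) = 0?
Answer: -349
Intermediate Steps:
m(E) = -48 (m(E) = 8*((-2 - 4) + 0) = 8*(-6 + 0) = 8*(-6) = -48)
(-132 + m(-6)) - 169 = (-132 - 48) - 169 = -180 - 169 = -349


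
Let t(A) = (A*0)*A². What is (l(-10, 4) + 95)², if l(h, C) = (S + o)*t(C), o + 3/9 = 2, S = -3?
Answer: 9025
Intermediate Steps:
o = 5/3 (o = -⅓ + 2 = 5/3 ≈ 1.6667)
t(A) = 0 (t(A) = 0*A² = 0)
l(h, C) = 0 (l(h, C) = (-3 + 5/3)*0 = -4/3*0 = 0)
(l(-10, 4) + 95)² = (0 + 95)² = 95² = 9025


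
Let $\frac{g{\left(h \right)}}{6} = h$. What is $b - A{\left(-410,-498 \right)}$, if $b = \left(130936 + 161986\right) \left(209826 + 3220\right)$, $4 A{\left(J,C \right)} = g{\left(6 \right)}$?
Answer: $62405860403$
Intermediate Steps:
$g{\left(h \right)} = 6 h$
$A{\left(J,C \right)} = 9$ ($A{\left(J,C \right)} = \frac{6 \cdot 6}{4} = \frac{1}{4} \cdot 36 = 9$)
$b = 62405860412$ ($b = 292922 \cdot 213046 = 62405860412$)
$b - A{\left(-410,-498 \right)} = 62405860412 - 9 = 62405860403$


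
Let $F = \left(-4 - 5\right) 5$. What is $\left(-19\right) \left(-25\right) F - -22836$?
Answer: $1461$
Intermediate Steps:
$F = -45$ ($F = \left(-9\right) 5 = -45$)
$\left(-19\right) \left(-25\right) F - -22836 = \left(-19\right) \left(-25\right) \left(-45\right) - -22836 = 475 \left(-45\right) + 22836 = -21375 + 22836 = 1461$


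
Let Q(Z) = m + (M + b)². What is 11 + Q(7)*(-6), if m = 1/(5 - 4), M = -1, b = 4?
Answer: -49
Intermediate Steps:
m = 1 (m = 1/1 = 1)
Q(Z) = 10 (Q(Z) = 1 + (-1 + 4)² = 1 + 3² = 1 + 9 = 10)
11 + Q(7)*(-6) = 11 + 10*(-6) = 11 - 60 = -49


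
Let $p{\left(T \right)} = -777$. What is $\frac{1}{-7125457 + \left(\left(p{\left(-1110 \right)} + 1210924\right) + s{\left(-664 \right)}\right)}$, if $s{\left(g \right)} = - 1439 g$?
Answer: $- \frac{1}{4959814} \approx -2.0162 \cdot 10^{-7}$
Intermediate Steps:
$\frac{1}{-7125457 + \left(\left(p{\left(-1110 \right)} + 1210924\right) + s{\left(-664 \right)}\right)} = \frac{1}{-7125457 + \left(\left(-777 + 1210924\right) - -955496\right)} = \frac{1}{-7125457 + \left(1210147 + 955496\right)} = \frac{1}{-7125457 + 2165643} = \frac{1}{-4959814} = - \frac{1}{4959814}$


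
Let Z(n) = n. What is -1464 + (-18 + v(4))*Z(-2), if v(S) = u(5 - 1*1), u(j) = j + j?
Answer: -1444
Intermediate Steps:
u(j) = 2*j
v(S) = 8 (v(S) = 2*(5 - 1*1) = 2*(5 - 1) = 2*4 = 8)
-1464 + (-18 + v(4))*Z(-2) = -1464 + (-18 + 8)*(-2) = -1464 - 10*(-2) = -1464 + 20 = -1444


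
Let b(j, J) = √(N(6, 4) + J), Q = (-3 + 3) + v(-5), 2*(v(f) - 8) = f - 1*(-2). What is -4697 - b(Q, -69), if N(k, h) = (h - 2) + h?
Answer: -4697 - 3*I*√7 ≈ -4697.0 - 7.9373*I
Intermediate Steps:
v(f) = 9 + f/2 (v(f) = 8 + (f - 1*(-2))/2 = 8 + (f + 2)/2 = 8 + (2 + f)/2 = 8 + (1 + f/2) = 9 + f/2)
N(k, h) = -2 + 2*h (N(k, h) = (-2 + h) + h = -2 + 2*h)
Q = 13/2 (Q = (-3 + 3) + (9 + (½)*(-5)) = 0 + (9 - 5/2) = 0 + 13/2 = 13/2 ≈ 6.5000)
b(j, J) = √(6 + J) (b(j, J) = √((-2 + 2*4) + J) = √((-2 + 8) + J) = √(6 + J))
-4697 - b(Q, -69) = -4697 - √(6 - 69) = -4697 - √(-63) = -4697 - 3*I*√7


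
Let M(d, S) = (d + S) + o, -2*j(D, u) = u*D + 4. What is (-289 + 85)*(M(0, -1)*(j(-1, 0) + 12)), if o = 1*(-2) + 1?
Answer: 4080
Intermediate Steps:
j(D, u) = -2 - D*u/2 (j(D, u) = -(u*D + 4)/2 = -(D*u + 4)/2 = -(4 + D*u)/2 = -2 - D*u/2)
o = -1 (o = -2 + 1 = -1)
M(d, S) = -1 + S + d (M(d, S) = (d + S) - 1 = (S + d) - 1 = -1 + S + d)
(-289 + 85)*(M(0, -1)*(j(-1, 0) + 12)) = (-289 + 85)*((-1 - 1 + 0)*((-2 - ½*(-1)*0) + 12)) = -(-408)*((-2 + 0) + 12) = -(-408)*(-2 + 12) = -(-408)*10 = -204*(-20) = 4080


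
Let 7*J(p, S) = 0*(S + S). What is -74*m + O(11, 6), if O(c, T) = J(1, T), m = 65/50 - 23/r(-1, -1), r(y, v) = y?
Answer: -8991/5 ≈ -1798.2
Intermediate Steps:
J(p, S) = 0 (J(p, S) = (0*(S + S))/7 = (0*(2*S))/7 = (⅐)*0 = 0)
m = 243/10 (m = 65/50 - 23/(-1) = 65*(1/50) - 23*(-1) = 13/10 + 23 = 243/10 ≈ 24.300)
O(c, T) = 0
-74*m + O(11, 6) = -74*243/10 + 0 = -8991/5 + 0 = -8991/5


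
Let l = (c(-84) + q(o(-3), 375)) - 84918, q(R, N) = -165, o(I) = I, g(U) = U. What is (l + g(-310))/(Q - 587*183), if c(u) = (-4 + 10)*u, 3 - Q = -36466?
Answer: 1753/1448 ≈ 1.2106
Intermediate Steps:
Q = 36469 (Q = 3 - 1*(-36466) = 3 + 36466 = 36469)
c(u) = 6*u
l = -85587 (l = (6*(-84) - 165) - 84918 = (-504 - 165) - 84918 = -669 - 84918 = -85587)
(l + g(-310))/(Q - 587*183) = (-85587 - 310)/(36469 - 587*183) = -85897/(36469 - 107421) = -85897/(-70952) = -85897*(-1/70952) = 1753/1448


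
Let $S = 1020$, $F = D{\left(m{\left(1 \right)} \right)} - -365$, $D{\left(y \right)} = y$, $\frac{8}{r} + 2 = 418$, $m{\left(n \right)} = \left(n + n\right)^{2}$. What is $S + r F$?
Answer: $\frac{53409}{52} \approx 1027.1$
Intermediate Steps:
$m{\left(n \right)} = 4 n^{2}$ ($m{\left(n \right)} = \left(2 n\right)^{2} = 4 n^{2}$)
$r = \frac{1}{52}$ ($r = \frac{8}{-2 + 418} = \frac{8}{416} = 8 \cdot \frac{1}{416} = \frac{1}{52} \approx 0.019231$)
$F = 369$ ($F = 4 \cdot 1^{2} - -365 = 4 \cdot 1 + 365 = 4 + 365 = 369$)
$S + r F = 1020 + \frac{1}{52} \cdot 369 = 1020 + \frac{369}{52} = \frac{53409}{52}$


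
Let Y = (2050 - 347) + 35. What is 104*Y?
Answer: 180752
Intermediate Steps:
Y = 1738 (Y = 1703 + 35 = 1738)
104*Y = 104*1738 = 180752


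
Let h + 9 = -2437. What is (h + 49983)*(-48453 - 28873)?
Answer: -3675846062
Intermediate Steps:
h = -2446 (h = -9 - 2437 = -2446)
(h + 49983)*(-48453 - 28873) = (-2446 + 49983)*(-48453 - 28873) = 47537*(-77326) = -3675846062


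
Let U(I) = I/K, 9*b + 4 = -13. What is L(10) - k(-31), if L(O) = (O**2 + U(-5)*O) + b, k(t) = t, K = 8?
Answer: 4423/36 ≈ 122.86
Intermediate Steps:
b = -17/9 (b = -4/9 + (1/9)*(-13) = -4/9 - 13/9 = -17/9 ≈ -1.8889)
U(I) = I/8
L(O) = -17/9 + O**2 - 5*O/8 (L(O) = (O**2 + ((1/8)*(-5))*O) - 17/9 = (O**2 - 5*O/8) - 17/9 = -17/9 + O**2 - 5*O/8)
L(10) - k(-31) = (-17/9 + 10**2 - 5/8*10) - 1*(-31) = (-17/9 + 100 - 25/4) + 31 = 3307/36 + 31 = 4423/36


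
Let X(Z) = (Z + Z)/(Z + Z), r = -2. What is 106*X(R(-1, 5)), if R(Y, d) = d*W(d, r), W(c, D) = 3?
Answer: 106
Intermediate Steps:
R(Y, d) = 3*d (R(Y, d) = d*3 = 3*d)
X(Z) = 1 (X(Z) = (2*Z)/((2*Z)) = (2*Z)*(1/(2*Z)) = 1)
106*X(R(-1, 5)) = 106*1 = 106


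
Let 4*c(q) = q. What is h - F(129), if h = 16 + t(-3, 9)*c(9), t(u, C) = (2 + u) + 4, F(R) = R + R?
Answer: -941/4 ≈ -235.25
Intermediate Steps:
F(R) = 2*R
t(u, C) = 6 + u
c(q) = q/4
h = 91/4 (h = 16 + (6 - 3)*((¼)*9) = 16 + 3*(9/4) = 16 + 27/4 = 91/4 ≈ 22.750)
h - F(129) = 91/4 - 2*129 = 91/4 - 1*258 = 91/4 - 258 = -941/4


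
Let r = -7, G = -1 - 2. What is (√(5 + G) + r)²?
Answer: (7 - √2)² ≈ 31.201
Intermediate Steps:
G = -3
(√(5 + G) + r)² = (√(5 - 3) - 7)² = (√2 - 7)² = (-7 + √2)²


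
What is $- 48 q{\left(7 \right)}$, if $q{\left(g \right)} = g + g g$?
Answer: $-2688$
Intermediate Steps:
$q{\left(g \right)} = g + g^{2}$
$- 48 q{\left(7 \right)} = - 48 \cdot 7 \left(1 + 7\right) = - 48 \cdot 7 \cdot 8 = \left(-48\right) 56 = -2688$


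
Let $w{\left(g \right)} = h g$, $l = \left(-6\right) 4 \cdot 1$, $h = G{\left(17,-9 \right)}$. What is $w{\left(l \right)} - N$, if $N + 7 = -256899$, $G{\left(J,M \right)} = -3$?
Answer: $256978$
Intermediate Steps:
$h = -3$
$l = -24$ ($l = \left(-24\right) 1 = -24$)
$w{\left(g \right)} = - 3 g$
$N = -256906$ ($N = -7 - 256899 = -256906$)
$w{\left(l \right)} - N = \left(-3\right) \left(-24\right) - -256906 = 72 + 256906 = 256978$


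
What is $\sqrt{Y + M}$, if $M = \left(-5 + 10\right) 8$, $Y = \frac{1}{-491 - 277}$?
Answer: $\frac{\sqrt{92157}}{48} \approx 6.3245$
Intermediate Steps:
$Y = - \frac{1}{768}$ ($Y = \frac{1}{-768} = - \frac{1}{768} \approx -0.0013021$)
$M = 40$ ($M = 5 \cdot 8 = 40$)
$\sqrt{Y + M} = \sqrt{- \frac{1}{768} + 40} = \sqrt{\frac{30719}{768}} = \frac{\sqrt{92157}}{48}$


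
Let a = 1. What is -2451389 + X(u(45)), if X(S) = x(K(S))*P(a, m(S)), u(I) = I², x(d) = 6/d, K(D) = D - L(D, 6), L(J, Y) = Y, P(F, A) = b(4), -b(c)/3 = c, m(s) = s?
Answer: -1649784821/673 ≈ -2.4514e+6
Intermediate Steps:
b(c) = -3*c
P(F, A) = -12 (P(F, A) = -3*4 = -12)
K(D) = -6 + D (K(D) = D - 1*6 = D - 6 = -6 + D)
X(S) = -72/(-6 + S) (X(S) = (6/(-6 + S))*(-12) = -72/(-6 + S))
-2451389 + X(u(45)) = -2451389 - 72/(-6 + 45²) = -2451389 - 72/(-6 + 2025) = -2451389 - 72/2019 = -2451389 - 72*1/2019 = -2451389 - 24/673 = -1649784821/673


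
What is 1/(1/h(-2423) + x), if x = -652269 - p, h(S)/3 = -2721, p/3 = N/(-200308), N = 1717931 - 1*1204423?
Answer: -408778551/266630432907943 ≈ -1.5331e-6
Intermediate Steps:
N = 513508 (N = 1717931 - 1204423 = 513508)
p = -385131/50077 (p = 3*(513508/(-200308)) = 3*(513508*(-1/200308)) = 3*(-128377/50077) = -385131/50077 ≈ -7.6908)
h(S) = -8163 (h(S) = 3*(-2721) = -8163)
x = -32663289582/50077 (x = -652269 - 1*(-385131/50077) = -652269 + 385131/50077 = -32663289582/50077 ≈ -6.5226e+5)
1/(1/h(-2423) + x) = 1/(1/(-8163) - 32663289582/50077) = 1/(-1/8163 - 32663289582/50077) = 1/(-266630432907943/408778551) = -408778551/266630432907943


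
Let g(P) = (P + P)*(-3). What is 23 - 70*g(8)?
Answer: 3383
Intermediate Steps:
g(P) = -6*P (g(P) = (2*P)*(-3) = -6*P)
23 - 70*g(8) = 23 - (-420)*8 = 23 - 70*(-48) = 23 + 3360 = 3383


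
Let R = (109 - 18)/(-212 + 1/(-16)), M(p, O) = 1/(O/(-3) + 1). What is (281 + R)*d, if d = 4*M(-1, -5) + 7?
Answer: 1244893/522 ≈ 2384.9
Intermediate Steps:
M(p, O) = 1/(1 - O/3) (M(p, O) = 1/(O*(-⅓) + 1) = 1/(-O/3 + 1) = 1/(1 - O/3))
R = -112/261 (R = 91/(-212 - 1/16) = 91/(-3393/16) = 91*(-16/3393) = -112/261 ≈ -0.42912)
d = 17/2 (d = 4*(-3/(-3 - 5)) + 7 = 4*(-3/(-8)) + 7 = 4*(-3*(-⅛)) + 7 = 4*(3/8) + 7 = 3/2 + 7 = 17/2 ≈ 8.5000)
(281 + R)*d = (281 - 112/261)*(17/2) = (73229/261)*(17/2) = 1244893/522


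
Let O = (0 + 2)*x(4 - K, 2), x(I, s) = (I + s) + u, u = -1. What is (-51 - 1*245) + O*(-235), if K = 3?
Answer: -1236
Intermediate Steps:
x(I, s) = -1 + I + s (x(I, s) = (I + s) - 1 = -1 + I + s)
O = 4 (O = (0 + 2)*(-1 + (4 - 1*3) + 2) = 2*(-1 + (4 - 3) + 2) = 2*(-1 + 1 + 2) = 2*2 = 4)
(-51 - 1*245) + O*(-235) = (-51 - 1*245) + 4*(-235) = (-51 - 245) - 940 = -296 - 940 = -1236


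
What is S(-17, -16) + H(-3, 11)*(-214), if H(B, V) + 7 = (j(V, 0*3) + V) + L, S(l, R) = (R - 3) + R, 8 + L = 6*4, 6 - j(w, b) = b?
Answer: -5599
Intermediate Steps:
j(w, b) = 6 - b
L = 16 (L = -8 + 6*4 = -8 + 24 = 16)
S(l, R) = -3 + 2*R (S(l, R) = (-3 + R) + R = -3 + 2*R)
H(B, V) = 15 + V (H(B, V) = -7 + (((6 - 0*3) + V) + 16) = -7 + (((6 - 1*0) + V) + 16) = -7 + (((6 + 0) + V) + 16) = -7 + ((6 + V) + 16) = -7 + (22 + V) = 15 + V)
S(-17, -16) + H(-3, 11)*(-214) = (-3 + 2*(-16)) + (15 + 11)*(-214) = (-3 - 32) + 26*(-214) = -35 - 5564 = -5599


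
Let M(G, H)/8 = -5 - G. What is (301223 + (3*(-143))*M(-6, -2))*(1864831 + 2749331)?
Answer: 1374055916142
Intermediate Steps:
M(G, H) = -40 - 8*G (M(G, H) = 8*(-5 - G) = -40 - 8*G)
(301223 + (3*(-143))*M(-6, -2))*(1864831 + 2749331) = (301223 + (3*(-143))*(-40 - 8*(-6)))*(1864831 + 2749331) = (301223 - 429*(-40 + 48))*4614162 = (301223 - 429*8)*4614162 = (301223 - 3432)*4614162 = 297791*4614162 = 1374055916142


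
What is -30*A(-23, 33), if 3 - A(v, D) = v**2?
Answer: 15780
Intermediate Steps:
A(v, D) = 3 - v**2
-30*A(-23, 33) = -30*(3 - 1*(-23)**2) = -30*(3 - 1*529) = -30*(3 - 529) = -30*(-526) = 15780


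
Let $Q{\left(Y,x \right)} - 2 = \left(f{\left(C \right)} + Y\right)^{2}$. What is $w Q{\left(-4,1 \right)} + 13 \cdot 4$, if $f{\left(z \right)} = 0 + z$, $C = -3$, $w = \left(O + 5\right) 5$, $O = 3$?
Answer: $2092$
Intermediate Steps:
$w = 40$ ($w = \left(3 + 5\right) 5 = 8 \cdot 5 = 40$)
$f{\left(z \right)} = z$
$Q{\left(Y,x \right)} = 2 + \left(-3 + Y\right)^{2}$
$w Q{\left(-4,1 \right)} + 13 \cdot 4 = 40 \left(2 + \left(-3 - 4\right)^{2}\right) + 13 \cdot 4 = 40 \left(2 + \left(-7\right)^{2}\right) + 52 = 40 \left(2 + 49\right) + 52 = 40 \cdot 51 + 52 = 2040 + 52 = 2092$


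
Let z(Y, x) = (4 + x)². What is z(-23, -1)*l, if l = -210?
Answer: -1890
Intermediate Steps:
z(-23, -1)*l = (4 - 1)²*(-210) = 3²*(-210) = 9*(-210) = -1890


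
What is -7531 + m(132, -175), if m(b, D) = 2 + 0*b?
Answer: -7529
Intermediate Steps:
m(b, D) = 2 (m(b, D) = 2 + 0 = 2)
-7531 + m(132, -175) = -7531 + 2 = -7529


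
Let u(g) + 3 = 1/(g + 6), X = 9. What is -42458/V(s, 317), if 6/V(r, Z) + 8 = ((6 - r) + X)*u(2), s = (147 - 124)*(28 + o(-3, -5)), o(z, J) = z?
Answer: -11336286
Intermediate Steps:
u(g) = -3 + 1/(6 + g) (u(g) = -3 + 1/(g + 6) = -3 + 1/(6 + g))
s = 575 (s = (147 - 124)*(28 - 3) = 23*25 = 575)
V(r, Z) = 6/(-409/8 + 23*r/8) (V(r, Z) = 6/(-8 + ((6 - r) + 9)*((-17 - 3*2)/(6 + 2))) = 6/(-8 + (15 - r)*((-17 - 6)/8)) = 6/(-8 + (15 - r)*((⅛)*(-23))) = 6/(-8 + (15 - r)*(-23/8)) = 6/(-8 + (-345/8 + 23*r/8)) = 6/(-409/8 + 23*r/8))
-42458/V(s, 317) = -42458/(48/(-409 + 23*575)) = -42458/(48/(-409 + 13225)) = -42458/(48/12816) = -42458/(48*(1/12816)) = -42458/1/267 = -42458*267 = -11336286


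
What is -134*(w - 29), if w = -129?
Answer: 21172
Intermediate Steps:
-134*(w - 29) = -134*(-129 - 29) = -134*(-158) = 21172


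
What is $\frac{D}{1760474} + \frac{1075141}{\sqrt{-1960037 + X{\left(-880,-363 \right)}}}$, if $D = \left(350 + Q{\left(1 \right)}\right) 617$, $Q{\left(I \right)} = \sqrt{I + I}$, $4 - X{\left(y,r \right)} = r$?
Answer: $\frac{107975}{880237} + \frac{617 \sqrt{2}}{1760474} - \frac{1075141 i \sqrt{1959670}}{1959670} \approx 0.12316 - 768.02 i$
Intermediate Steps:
$X{\left(y,r \right)} = 4 - r$
$Q{\left(I \right)} = \sqrt{2} \sqrt{I}$ ($Q{\left(I \right)} = \sqrt{2 I} = \sqrt{2} \sqrt{I}$)
$D = 215950 + 617 \sqrt{2}$ ($D = \left(350 + \sqrt{2} \sqrt{1}\right) 617 = \left(350 + \sqrt{2} \cdot 1\right) 617 = \left(350 + \sqrt{2}\right) 617 = 215950 + 617 \sqrt{2} \approx 2.1682 \cdot 10^{5}$)
$\frac{D}{1760474} + \frac{1075141}{\sqrt{-1960037 + X{\left(-880,-363 \right)}}} = \frac{215950 + 617 \sqrt{2}}{1760474} + \frac{1075141}{\sqrt{-1960037 + \left(4 - -363\right)}} = \left(215950 + 617 \sqrt{2}\right) \frac{1}{1760474} + \frac{1075141}{\sqrt{-1960037 + \left(4 + 363\right)}} = \left(\frac{107975}{880237} + \frac{617 \sqrt{2}}{1760474}\right) + \frac{1075141}{\sqrt{-1960037 + 367}} = \left(\frac{107975}{880237} + \frac{617 \sqrt{2}}{1760474}\right) + \frac{1075141}{\sqrt{-1959670}} = \left(\frac{107975}{880237} + \frac{617 \sqrt{2}}{1760474}\right) + \frac{1075141}{i \sqrt{1959670}} = \left(\frac{107975}{880237} + \frac{617 \sqrt{2}}{1760474}\right) + 1075141 \left(- \frac{i \sqrt{1959670}}{1959670}\right) = \left(\frac{107975}{880237} + \frac{617 \sqrt{2}}{1760474}\right) - \frac{1075141 i \sqrt{1959670}}{1959670} = \frac{107975}{880237} + \frac{617 \sqrt{2}}{1760474} - \frac{1075141 i \sqrt{1959670}}{1959670}$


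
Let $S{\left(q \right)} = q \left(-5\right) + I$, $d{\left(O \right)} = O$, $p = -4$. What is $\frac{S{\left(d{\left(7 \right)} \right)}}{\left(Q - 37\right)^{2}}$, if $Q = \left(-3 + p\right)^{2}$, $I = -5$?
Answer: $- \frac{5}{18} \approx -0.27778$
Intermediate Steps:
$S{\left(q \right)} = -5 - 5 q$ ($S{\left(q \right)} = q \left(-5\right) - 5 = - 5 q - 5 = -5 - 5 q$)
$Q = 49$ ($Q = \left(-3 - 4\right)^{2} = \left(-7\right)^{2} = 49$)
$\frac{S{\left(d{\left(7 \right)} \right)}}{\left(Q - 37\right)^{2}} = \frac{-5 - 35}{\left(49 - 37\right)^{2}} = \frac{-5 - 35}{12^{2}} = - \frac{40}{144} = \left(-40\right) \frac{1}{144} = - \frac{5}{18}$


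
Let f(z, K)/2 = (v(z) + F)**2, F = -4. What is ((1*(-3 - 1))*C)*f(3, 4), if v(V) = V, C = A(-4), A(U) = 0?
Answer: 0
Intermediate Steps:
C = 0
f(z, K) = 2*(-4 + z)**2 (f(z, K) = 2*(z - 4)**2 = 2*(-4 + z)**2)
((1*(-3 - 1))*C)*f(3, 4) = ((1*(-3 - 1))*0)*(2*(-4 + 3)**2) = ((1*(-4))*0)*(2*(-1)**2) = (-4*0)*(2*1) = 0*2 = 0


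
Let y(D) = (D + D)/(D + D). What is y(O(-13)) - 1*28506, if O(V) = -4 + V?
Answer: -28505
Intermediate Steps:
y(D) = 1 (y(D) = (2*D)/((2*D)) = (2*D)*(1/(2*D)) = 1)
y(O(-13)) - 1*28506 = 1 - 1*28506 = 1 - 28506 = -28505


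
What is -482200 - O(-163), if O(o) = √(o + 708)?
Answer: -482200 - √545 ≈ -4.8222e+5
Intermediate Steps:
O(o) = √(708 + o)
-482200 - O(-163) = -482200 - √(708 - 163) = -482200 - √545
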